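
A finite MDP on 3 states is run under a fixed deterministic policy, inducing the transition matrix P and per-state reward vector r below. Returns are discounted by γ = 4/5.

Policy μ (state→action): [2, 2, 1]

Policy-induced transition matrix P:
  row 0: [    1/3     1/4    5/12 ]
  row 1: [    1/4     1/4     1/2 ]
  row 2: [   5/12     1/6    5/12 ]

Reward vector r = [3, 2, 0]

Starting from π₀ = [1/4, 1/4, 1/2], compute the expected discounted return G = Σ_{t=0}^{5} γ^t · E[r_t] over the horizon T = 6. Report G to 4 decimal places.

t=0: π = [0.2500, 0.2500, 0.5000], E[r] = 1.2500, γ^t·E[r] = 1.250000, running G = 1.250000
t=1: π = [0.3542, 0.2083, 0.4375], E[r] = 1.4792, γ^t·E[r] = 1.183333, running G = 2.433333
t=2: π = [0.3524, 0.2135, 0.4340], E[r] = 1.4844, γ^t·E[r] = 0.950000, running G = 3.383333
t=3: π = [0.3517, 0.2138, 0.4345], E[r] = 1.4828, γ^t·E[r] = 0.759185, running G = 4.142519
t=4: π = [0.3517, 0.2138, 0.4345], E[r] = 1.4827, γ^t·E[r] = 0.607333, running G = 4.749852
t=5: π = [0.3517, 0.2138, 0.4345], E[r] = 1.4828, γ^t·E[r] = 0.485870, running G = 5.235722

G = 5.2357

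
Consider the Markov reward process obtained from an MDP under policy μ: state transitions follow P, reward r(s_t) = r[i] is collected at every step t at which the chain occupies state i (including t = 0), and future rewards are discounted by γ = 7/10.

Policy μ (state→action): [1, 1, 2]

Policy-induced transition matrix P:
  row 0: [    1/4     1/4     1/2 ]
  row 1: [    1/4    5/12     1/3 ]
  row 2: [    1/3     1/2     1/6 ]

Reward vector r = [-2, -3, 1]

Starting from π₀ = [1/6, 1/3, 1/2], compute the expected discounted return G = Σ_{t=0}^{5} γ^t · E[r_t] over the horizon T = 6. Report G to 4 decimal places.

G = -3.7002

t=0: π = [0.1667, 0.3333, 0.5000], E[r] = -0.8333, γ^t·E[r] = -0.833333, running G = -0.833333
t=1: π = [0.2917, 0.4306, 0.2778], E[r] = -1.5972, γ^t·E[r] = -1.118056, running G = -1.951389
t=2: π = [0.2731, 0.3912, 0.3356], E[r] = -1.3843, γ^t·E[r] = -0.678287, running G = -2.629676
t=3: π = [0.2780, 0.3991, 0.3229], E[r] = -1.4304, γ^t·E[r] = -0.490614, running G = -3.120290
t=4: π = [0.2769, 0.3972, 0.3258], E[r] = -1.4197, γ^t·E[r] = -0.340875, running G = -3.461165
t=5: π = [0.2772, 0.3977, 0.3252], E[r] = -1.4221, γ^t·E[r] = -0.239018, running G = -3.700184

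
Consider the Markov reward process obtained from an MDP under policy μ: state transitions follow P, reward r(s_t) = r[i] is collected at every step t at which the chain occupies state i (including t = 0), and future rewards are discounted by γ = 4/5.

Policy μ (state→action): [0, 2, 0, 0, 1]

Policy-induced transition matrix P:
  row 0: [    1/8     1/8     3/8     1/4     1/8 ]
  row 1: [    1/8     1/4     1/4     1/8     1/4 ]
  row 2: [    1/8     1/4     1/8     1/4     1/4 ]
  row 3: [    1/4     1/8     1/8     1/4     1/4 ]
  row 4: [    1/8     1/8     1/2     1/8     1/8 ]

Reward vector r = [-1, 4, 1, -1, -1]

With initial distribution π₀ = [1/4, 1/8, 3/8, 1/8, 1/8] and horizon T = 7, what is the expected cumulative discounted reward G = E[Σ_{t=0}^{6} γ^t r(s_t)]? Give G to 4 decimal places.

t=0: π = [0.2500, 0.1250, 0.3750, 0.1250, 0.1250], E[r] = 0.3750, γ^t·E[r] = 0.375000, running G = 0.375000
t=1: π = [0.1406, 0.1875, 0.2500, 0.2188, 0.2031], E[r] = 0.4375, γ^t·E[r] = 0.350000, running G = 0.725000
t=2: π = [0.1523, 0.1797, 0.2598, 0.2012, 0.2070], E[r] = 0.4180, γ^t·E[r] = 0.267500, running G = 0.992500
t=3: π = [0.1501, 0.1799, 0.2632, 0.2017, 0.2051], E[r] = 0.4260, γ^t·E[r] = 0.218125, running G = 1.210625
t=4: π = [0.1502, 0.1804, 0.2619, 0.2019, 0.2056], E[r] = 0.4258, γ^t·E[r] = 0.174413, running G = 1.385038
t=5: π = [0.1502, 0.1803, 0.2622, 0.2018, 0.2055], E[r] = 0.4258, γ^t·E[r] = 0.139543, running G = 1.524580
t=6: π = [0.1502, 0.1803, 0.2622, 0.2018, 0.2055], E[r] = 0.4259, γ^t·E[r] = 0.111644, running G = 1.636224

G = 1.6362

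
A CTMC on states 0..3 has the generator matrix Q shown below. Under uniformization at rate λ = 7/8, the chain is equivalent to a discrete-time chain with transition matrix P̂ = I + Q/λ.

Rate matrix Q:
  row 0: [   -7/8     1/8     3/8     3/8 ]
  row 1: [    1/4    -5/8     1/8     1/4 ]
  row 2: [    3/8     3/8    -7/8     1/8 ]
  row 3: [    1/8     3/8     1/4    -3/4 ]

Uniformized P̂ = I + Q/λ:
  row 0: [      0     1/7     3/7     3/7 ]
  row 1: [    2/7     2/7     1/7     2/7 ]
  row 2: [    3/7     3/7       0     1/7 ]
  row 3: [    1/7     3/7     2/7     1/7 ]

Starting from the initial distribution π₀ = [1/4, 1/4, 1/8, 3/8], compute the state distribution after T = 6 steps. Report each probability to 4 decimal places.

t=0: π = [0.2500, 0.2500, 0.1250, 0.3750]
t=1: π = [0.1786, 0.3214, 0.2500, 0.2500]
t=2: π = [0.2347, 0.3316, 0.1939, 0.2398]
t=3: π = [0.2121, 0.3141, 0.2165, 0.2573]
t=4: π = [0.2193, 0.3231, 0.2093, 0.2483]
t=5: π = [0.2175, 0.3198, 0.2111, 0.2517]
t=6: π = [0.2178, 0.3208, 0.2108, 0.2507]

π = [0.2178, 0.3208, 0.2108, 0.2507]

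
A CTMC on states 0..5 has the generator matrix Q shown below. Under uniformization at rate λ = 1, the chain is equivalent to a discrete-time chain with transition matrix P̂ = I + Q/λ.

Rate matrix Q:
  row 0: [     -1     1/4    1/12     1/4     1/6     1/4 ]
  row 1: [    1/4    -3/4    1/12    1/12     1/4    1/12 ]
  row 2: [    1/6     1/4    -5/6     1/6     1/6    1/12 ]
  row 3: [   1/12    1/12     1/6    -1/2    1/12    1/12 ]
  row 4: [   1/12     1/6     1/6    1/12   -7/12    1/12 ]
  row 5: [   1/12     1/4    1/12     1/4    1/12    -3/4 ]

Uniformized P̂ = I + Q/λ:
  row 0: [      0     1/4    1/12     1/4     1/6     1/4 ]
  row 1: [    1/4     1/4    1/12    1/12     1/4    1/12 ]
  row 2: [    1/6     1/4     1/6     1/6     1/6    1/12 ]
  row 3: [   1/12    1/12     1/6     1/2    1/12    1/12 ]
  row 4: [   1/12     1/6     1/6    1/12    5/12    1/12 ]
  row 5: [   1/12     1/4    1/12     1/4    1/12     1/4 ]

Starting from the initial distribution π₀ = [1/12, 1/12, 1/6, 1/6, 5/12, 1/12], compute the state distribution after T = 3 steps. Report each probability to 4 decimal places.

t=0: π = [0.0833, 0.0833, 0.1667, 0.1667, 0.4167, 0.0833]
t=1: π = [0.1042, 0.1875, 0.1458, 0.1944, 0.2569, 0.1111]
t=2: π = [0.1181, 0.1962, 0.1331, 0.2124, 0.2211, 0.1192]
t=3: π = [0.1173, 0.1962, 0.1305, 0.2225, 0.2106, 0.1229]

π = [0.1173, 0.1962, 0.1305, 0.2225, 0.2106, 0.1229]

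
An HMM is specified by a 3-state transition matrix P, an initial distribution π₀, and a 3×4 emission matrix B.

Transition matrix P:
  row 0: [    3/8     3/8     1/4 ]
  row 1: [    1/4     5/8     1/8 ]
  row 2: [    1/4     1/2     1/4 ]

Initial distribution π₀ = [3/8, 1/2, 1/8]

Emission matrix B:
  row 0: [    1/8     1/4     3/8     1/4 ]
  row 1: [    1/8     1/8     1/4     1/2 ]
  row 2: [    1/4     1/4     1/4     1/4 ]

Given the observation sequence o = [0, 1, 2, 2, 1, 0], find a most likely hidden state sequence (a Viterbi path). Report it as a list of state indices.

path = [1, 1, 1, 1, 1, 1]

t=0: δ = [4.688e-02, 6.250e-02, 3.125e-02]  (obs o_0=0)
t=1: δ = [4.395e-03, 4.883e-03, 2.930e-03]  ψ = [0, 1, 0]  (obs o_1=1)
t=2: δ = [6.180e-04, 7.629e-04, 2.747e-04]  ψ = [0, 1, 0]  (obs o_2=2)
t=3: δ = [8.690e-05, 1.192e-04, 3.862e-05]  ψ = [0, 1, 0]  (obs o_3=2)
t=4: δ = [8.147e-06, 9.313e-06, 5.431e-06]  ψ = [0, 1, 0]  (obs o_4=1)
t=5: δ = [3.819e-07, 7.276e-07, 5.092e-07]  ψ = [0, 1, 0]  (obs o_5=0)
backtrack: best end state = 1; path = [1, 1, 1, 1, 1, 1]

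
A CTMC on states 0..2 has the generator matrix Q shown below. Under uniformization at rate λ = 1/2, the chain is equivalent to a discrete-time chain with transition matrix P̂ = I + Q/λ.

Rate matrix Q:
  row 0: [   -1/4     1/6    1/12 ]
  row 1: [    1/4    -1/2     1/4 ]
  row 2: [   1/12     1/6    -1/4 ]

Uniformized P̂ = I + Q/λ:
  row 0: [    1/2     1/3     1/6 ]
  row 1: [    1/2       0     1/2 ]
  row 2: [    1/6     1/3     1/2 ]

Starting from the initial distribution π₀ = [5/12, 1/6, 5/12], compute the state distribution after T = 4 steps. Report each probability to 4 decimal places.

π = [0.3755, 0.2490, 0.3755]

t=0: π = [0.4167, 0.1667, 0.4167]
t=1: π = [0.3611, 0.2778, 0.3611]
t=2: π = [0.3796, 0.2407, 0.3796]
t=3: π = [0.3735, 0.2531, 0.3735]
t=4: π = [0.3755, 0.2490, 0.3755]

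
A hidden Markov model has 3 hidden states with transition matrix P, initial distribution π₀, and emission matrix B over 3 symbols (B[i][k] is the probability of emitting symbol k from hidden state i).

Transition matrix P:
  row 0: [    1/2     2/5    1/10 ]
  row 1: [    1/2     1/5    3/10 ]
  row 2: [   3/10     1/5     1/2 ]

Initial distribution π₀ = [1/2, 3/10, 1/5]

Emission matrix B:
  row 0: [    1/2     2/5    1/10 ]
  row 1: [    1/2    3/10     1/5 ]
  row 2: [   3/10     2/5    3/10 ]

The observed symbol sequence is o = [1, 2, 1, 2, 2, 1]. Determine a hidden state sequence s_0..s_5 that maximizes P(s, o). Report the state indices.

t=0: δ = [2.000e-01, 9.000e-02, 8.000e-02]  (obs o_0=1)
t=1: δ = [1.000e-02, 1.600e-02, 1.200e-02]  ψ = [0, 0, 2]  (obs o_1=2)
t=2: δ = [3.200e-03, 1.200e-03, 2.400e-03]  ψ = [1, 0, 2]  (obs o_2=1)
t=3: δ = [1.600e-04, 2.560e-04, 3.600e-04]  ψ = [0, 0, 2]  (obs o_3=2)
t=4: δ = [1.280e-05, 1.440e-05, 5.400e-05]  ψ = [1, 2, 2]  (obs o_4=2)
t=5: δ = [6.480e-06, 3.240e-06, 1.080e-05]  ψ = [2, 2, 2]  (obs o_5=1)
backtrack: best end state = 2; path = [2, 2, 2, 2, 2, 2]

path = [2, 2, 2, 2, 2, 2]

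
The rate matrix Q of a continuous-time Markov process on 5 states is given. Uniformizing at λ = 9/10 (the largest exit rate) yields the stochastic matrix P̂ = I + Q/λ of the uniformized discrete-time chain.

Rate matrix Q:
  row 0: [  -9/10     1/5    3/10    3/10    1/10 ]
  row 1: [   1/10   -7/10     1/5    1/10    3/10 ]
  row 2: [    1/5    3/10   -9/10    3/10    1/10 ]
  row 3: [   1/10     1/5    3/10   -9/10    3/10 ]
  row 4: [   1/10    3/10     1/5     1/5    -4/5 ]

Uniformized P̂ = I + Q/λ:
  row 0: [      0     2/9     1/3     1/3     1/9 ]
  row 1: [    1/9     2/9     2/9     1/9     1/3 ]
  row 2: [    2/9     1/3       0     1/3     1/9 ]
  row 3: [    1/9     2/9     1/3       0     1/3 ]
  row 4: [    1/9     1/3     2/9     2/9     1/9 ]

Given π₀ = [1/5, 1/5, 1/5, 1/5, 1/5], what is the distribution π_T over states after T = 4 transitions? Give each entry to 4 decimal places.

π = [0.1211, 0.2692, 0.2097, 0.1873, 0.2127]

t=0: π = [0.2000, 0.2000, 0.2000, 0.2000, 0.2000]
t=1: π = [0.1111, 0.2667, 0.2222, 0.2000, 0.2000]
t=2: π = [0.1235, 0.2691, 0.2074, 0.1852, 0.2148]
t=3: π = [0.1204, 0.2691, 0.2104, 0.1879, 0.2121]
t=4: π = [0.1211, 0.2692, 0.2097, 0.1873, 0.2127]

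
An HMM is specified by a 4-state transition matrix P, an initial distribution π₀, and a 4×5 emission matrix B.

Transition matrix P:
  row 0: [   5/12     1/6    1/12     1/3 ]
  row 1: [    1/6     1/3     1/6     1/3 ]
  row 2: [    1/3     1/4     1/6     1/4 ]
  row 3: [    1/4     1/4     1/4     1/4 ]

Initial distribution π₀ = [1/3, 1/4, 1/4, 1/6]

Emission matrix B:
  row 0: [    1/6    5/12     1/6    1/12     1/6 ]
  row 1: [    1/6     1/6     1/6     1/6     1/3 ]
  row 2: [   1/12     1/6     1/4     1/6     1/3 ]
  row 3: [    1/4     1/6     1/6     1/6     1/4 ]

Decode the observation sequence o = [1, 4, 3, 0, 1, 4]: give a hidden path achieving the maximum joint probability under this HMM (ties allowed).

path = [0, 3, 2, 0, 0, 3]

t=0: δ = [1.389e-01, 4.167e-02, 4.167e-02, 2.778e-02]  (obs o_0=1)
t=1: δ = [9.645e-03, 7.716e-03, 3.858e-03, 1.157e-02]  ψ = [0, 0, 0, 0]  (obs o_1=4)
t=2: δ = [3.349e-04, 4.823e-04, 4.823e-04, 5.358e-04]  ψ = [0, 3, 3, 0]  (obs o_2=3)
t=3: δ = [2.679e-05, 2.679e-05, 1.116e-05, 4.019e-05]  ψ = [2, 1, 3, 1]  (obs o_3=0)
t=4: δ = [4.651e-06, 1.674e-06, 1.674e-06, 1.674e-06]  ψ = [0, 3, 3, 3]  (obs o_4=1)
t=5: δ = [3.230e-07, 2.584e-07, 1.395e-07, 3.876e-07]  ψ = [0, 0, 3, 0]  (obs o_5=4)
backtrack: best end state = 3; path = [0, 3, 2, 0, 0, 3]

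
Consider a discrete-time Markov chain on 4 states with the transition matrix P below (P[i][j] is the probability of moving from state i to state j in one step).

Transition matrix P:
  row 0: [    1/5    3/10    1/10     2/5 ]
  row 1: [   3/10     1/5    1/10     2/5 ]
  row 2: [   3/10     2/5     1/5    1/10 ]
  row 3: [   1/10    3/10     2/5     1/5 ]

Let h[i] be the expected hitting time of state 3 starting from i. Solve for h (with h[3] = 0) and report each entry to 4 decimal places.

h = [2.7273, 2.7273, 3.6364, 0.0000]

First-step conditioning: h[3] = 0; for i ≠ 3, h[i] = 1 + Σ_k P[i][k]·h[k].
  h[0] = 1 + 1/5·h[0] + 3/10·h[1] + 1/10·h[2]
  h[1] = 1 + 3/10·h[0] + 1/5·h[1] + 1/10·h[2]
  h[2] = 1 + 3/10·h[0] + 2/5·h[1] + 1/5·h[2]
Solving the 3×3 linear system over states ≠ 3 gives exactly h = [30/11, 30/11, 40/11, 0] (h[3] = 0 is the target).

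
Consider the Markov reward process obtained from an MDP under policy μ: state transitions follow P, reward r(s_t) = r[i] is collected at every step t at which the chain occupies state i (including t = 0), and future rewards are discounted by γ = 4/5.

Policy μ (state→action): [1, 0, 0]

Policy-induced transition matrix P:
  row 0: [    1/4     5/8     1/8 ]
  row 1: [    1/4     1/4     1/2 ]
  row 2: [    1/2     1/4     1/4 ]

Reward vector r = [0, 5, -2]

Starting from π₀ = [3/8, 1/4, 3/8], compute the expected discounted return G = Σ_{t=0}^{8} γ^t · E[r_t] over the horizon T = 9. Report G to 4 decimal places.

t=0: π = [0.3750, 0.2500, 0.3750], E[r] = 0.5000, γ^t·E[r] = 0.500000, running G = 0.500000
t=1: π = [0.3438, 0.3906, 0.2656], E[r] = 1.4219, γ^t·E[r] = 1.137500, running G = 1.637500
t=2: π = [0.3164, 0.3789, 0.3047], E[r] = 1.2852, γ^t·E[r] = 0.822500, running G = 2.460000
t=3: π = [0.3262, 0.3687, 0.3052], E[r] = 1.2329, γ^t·E[r] = 0.631250, running G = 3.091250
t=4: π = [0.3263, 0.3723, 0.3014], E[r] = 1.2588, γ^t·E[r] = 0.515600, running G = 3.606850
t=5: π = [0.3253, 0.3724, 0.3023], E[r] = 1.2572, γ^t·E[r] = 0.411965, running G = 4.018815
t=6: π = [0.3256, 0.3720, 0.3024], E[r] = 1.2552, γ^t·E[r] = 0.329039, running G = 4.347854
t=7: π = [0.3256, 0.3721, 0.3023], E[r] = 1.2558, γ^t·E[r] = 0.263369, running G = 4.611223
t=8: π = [0.3256, 0.3721, 0.3023], E[r] = 1.2559, γ^t·E[r] = 0.210699, running G = 4.821922

G = 4.8219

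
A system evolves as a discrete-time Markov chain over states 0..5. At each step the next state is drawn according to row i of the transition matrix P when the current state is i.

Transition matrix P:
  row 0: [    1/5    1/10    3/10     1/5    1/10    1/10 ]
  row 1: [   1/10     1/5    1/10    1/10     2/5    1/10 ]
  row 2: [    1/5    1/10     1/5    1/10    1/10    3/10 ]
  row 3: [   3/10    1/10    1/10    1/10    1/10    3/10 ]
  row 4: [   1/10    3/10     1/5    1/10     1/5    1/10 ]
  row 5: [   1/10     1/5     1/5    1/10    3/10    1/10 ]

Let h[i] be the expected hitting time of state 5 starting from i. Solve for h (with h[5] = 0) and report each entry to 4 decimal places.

First-step conditioning: h[5] = 0; for i ≠ 5, h[i] = 1 + Σ_k P[i][k]·h[k].
  h[0] = 1 + 1/5·h[0] + 1/10·h[1] + 3/10·h[2] + 1/5·h[3] + 1/10·h[4]
  h[1] = 1 + 1/10·h[0] + 1/5·h[1] + 1/10·h[2] + 1/10·h[3] + 2/5·h[4]
  h[2] = 1 + 1/5·h[0] + 1/10·h[1] + 1/5·h[2] + 1/10·h[3] + 1/10·h[4]
  h[3] = 1 + 3/10·h[0] + 1/10·h[1] + 1/10·h[2] + 1/10·h[3] + 1/10·h[4]
  h[4] = 1 + 1/10·h[0] + 3/10·h[1] + 1/5·h[2] + 1/10·h[3] + 1/5·h[4]
Solving the 5×5 linear system over states ≠ 5 gives exactly h = [89250/15031, 95610/15031, 74250/15031, 75750/15031, 93830/15031, 0] (h[5] = 0 is the target).

h = [5.9377, 6.3609, 4.9398, 5.0396, 6.2424, 0.0000]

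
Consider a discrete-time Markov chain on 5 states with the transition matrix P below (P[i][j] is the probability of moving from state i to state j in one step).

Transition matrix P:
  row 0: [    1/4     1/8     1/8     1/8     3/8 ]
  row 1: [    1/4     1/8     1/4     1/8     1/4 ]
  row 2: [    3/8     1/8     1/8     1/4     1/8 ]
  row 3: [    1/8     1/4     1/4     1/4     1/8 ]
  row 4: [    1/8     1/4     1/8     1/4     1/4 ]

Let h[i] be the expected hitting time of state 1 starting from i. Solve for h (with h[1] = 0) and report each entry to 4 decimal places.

First-step conditioning: h[1] = 0; for i ≠ 1, h[i] = 1 + Σ_k P[i][k]·h[k].
  h[0] = 1 + 1/4·h[0] + 1/8·h[2] + 1/8·h[3] + 3/8·h[4]
  h[2] = 1 + 3/8·h[0] + 1/8·h[2] + 1/4·h[3] + 1/8·h[4]
  h[3] = 1 + 1/8·h[0] + 1/4·h[2] + 1/4·h[3] + 1/8·h[4]
  h[4] = 1 + 1/8·h[0] + 1/8·h[2] + 1/4·h[3] + 1/4·h[4]
Solving the 4×4 linear system over states ≠ 1 gives exactly h = [456/83, 0, 464/83, 408/83, 400/83] (h[1] = 0 is the target).

h = [5.4940, 0.0000, 5.5904, 4.9157, 4.8193]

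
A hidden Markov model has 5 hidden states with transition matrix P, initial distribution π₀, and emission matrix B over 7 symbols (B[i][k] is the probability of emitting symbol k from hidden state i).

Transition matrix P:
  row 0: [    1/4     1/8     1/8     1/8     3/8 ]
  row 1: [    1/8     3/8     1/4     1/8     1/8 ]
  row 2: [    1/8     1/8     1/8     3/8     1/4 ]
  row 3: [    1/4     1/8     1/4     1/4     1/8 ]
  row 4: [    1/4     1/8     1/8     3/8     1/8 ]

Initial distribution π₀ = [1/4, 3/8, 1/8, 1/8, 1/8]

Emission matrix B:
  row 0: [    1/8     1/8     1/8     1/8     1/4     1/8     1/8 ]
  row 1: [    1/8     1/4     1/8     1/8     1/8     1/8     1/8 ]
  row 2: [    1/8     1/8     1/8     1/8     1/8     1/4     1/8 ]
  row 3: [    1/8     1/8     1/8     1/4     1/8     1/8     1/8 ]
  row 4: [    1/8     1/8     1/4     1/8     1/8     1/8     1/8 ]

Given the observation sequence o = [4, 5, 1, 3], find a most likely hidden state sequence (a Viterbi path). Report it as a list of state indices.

t=0: δ = [6.250e-02, 4.688e-02, 1.562e-02, 1.562e-02, 1.562e-02]  (obs o_0=4)
t=1: δ = [1.953e-03, 2.197e-03, 2.930e-03, 9.766e-04, 2.930e-03]  ψ = [0, 1, 1, 0, 0]  (obs o_1=5)
t=2: δ = [9.155e-05, 2.060e-04, 6.866e-05, 1.373e-04, 9.155e-05]  ψ = [4, 1, 1, 2, 0]  (obs o_2=1)
t=3: δ = [4.292e-06, 9.656e-06, 6.437e-06, 8.583e-06, 4.292e-06]  ψ = [3, 1, 1, 3, 0]  (obs o_3=3)
backtrack: best end state = 1; path = [1, 1, 1, 1]

path = [1, 1, 1, 1]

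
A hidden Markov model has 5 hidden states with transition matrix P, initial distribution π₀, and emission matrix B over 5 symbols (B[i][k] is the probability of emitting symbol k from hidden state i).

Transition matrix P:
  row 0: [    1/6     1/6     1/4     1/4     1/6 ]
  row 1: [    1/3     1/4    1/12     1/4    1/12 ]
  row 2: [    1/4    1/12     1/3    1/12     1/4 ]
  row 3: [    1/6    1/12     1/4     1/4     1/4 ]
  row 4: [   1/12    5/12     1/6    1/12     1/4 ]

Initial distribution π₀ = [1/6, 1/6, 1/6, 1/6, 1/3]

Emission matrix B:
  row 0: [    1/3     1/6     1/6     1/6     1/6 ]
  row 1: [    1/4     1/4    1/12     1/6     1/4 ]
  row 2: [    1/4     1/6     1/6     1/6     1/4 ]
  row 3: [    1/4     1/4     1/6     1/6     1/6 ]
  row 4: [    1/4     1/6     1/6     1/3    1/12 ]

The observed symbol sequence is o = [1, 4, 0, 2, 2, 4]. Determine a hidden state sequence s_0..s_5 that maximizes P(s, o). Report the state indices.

t=0: δ = [2.778e-02, 4.167e-02, 2.778e-02, 4.167e-02, 5.556e-02]  (obs o_0=1)
t=1: δ = [2.315e-03, 5.787e-03, 2.604e-03, 1.736e-03, 1.157e-03]  ψ = [1, 4, 3, 1, 4]  (obs o_1=4)
t=2: δ = [6.430e-04, 3.617e-04, 2.170e-04, 3.617e-04, 1.628e-04]  ψ = [1, 1, 2, 1, 2]  (obs o_2=0)
t=3: δ = [2.009e-05, 8.931e-06, 2.679e-05, 2.679e-05, 1.786e-05]  ψ = [1, 0, 0, 0, 0]  (obs o_3=2)
t=4: δ = [1.116e-06, 6.202e-07, 1.488e-06, 1.116e-06, 1.116e-06]  ψ = [2, 4, 2, 3, 2]  (obs o_4=2)
t=5: δ = [6.202e-08, 1.163e-07, 1.240e-07, 4.651e-08, 3.101e-08]  ψ = [2, 4, 2, 0, 2]  (obs o_5=4)
backtrack: best end state = 2; path = [4, 1, 0, 2, 2, 2]

path = [4, 1, 0, 2, 2, 2]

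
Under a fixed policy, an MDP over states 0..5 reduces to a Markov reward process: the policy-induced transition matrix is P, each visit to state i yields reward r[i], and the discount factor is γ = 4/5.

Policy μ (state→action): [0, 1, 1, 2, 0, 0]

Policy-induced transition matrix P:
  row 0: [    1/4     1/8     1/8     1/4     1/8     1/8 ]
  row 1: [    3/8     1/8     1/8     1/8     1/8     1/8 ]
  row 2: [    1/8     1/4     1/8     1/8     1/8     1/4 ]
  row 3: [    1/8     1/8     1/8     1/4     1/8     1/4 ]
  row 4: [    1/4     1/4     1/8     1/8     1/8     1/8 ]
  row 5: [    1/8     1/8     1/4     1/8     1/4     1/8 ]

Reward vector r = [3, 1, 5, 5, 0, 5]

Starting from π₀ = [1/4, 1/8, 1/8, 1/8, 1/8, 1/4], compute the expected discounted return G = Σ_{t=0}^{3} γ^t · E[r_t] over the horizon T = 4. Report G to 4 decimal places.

G = 9.6166

t=0: π = [0.2500, 0.1250, 0.1250, 0.1250, 0.1250, 0.2500], E[r] = 3.3750, γ^t·E[r] = 3.375000, running G = 3.375000
t=1: π = [0.2031, 0.1563, 0.1563, 0.1719, 0.1563, 0.1563], E[r] = 3.1875, γ^t·E[r] = 2.550000, running G = 5.925000
t=2: π = [0.2090, 0.1641, 0.1445, 0.1719, 0.1445, 0.1660], E[r] = 3.2031, γ^t·E[r] = 2.050000, running G = 7.975000
t=3: π = [0.2102, 0.1611, 0.1458, 0.1726, 0.1458, 0.1646], E[r] = 3.2063, γ^t·E[r] = 1.641625, running G = 9.616625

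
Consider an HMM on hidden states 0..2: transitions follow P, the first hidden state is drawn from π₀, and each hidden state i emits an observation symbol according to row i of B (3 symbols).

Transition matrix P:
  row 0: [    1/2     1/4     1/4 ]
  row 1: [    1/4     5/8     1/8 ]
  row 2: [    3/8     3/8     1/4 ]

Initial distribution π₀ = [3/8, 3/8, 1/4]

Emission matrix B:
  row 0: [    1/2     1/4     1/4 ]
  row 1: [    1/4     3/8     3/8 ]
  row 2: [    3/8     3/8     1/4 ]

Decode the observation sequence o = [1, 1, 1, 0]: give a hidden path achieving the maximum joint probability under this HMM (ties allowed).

path = [1, 1, 1, 1]

t=0: δ = [9.375e-02, 1.406e-01, 9.375e-02]  (obs o_0=1)
t=1: δ = [1.172e-02, 3.296e-02, 8.789e-03]  ψ = [0, 1, 0]  (obs o_1=1)
t=2: δ = [2.060e-03, 7.725e-03, 1.545e-03]  ψ = [1, 1, 1]  (obs o_2=1)
t=3: δ = [9.656e-04, 1.207e-03, 3.621e-04]  ψ = [1, 1, 1]  (obs o_3=0)
backtrack: best end state = 1; path = [1, 1, 1, 1]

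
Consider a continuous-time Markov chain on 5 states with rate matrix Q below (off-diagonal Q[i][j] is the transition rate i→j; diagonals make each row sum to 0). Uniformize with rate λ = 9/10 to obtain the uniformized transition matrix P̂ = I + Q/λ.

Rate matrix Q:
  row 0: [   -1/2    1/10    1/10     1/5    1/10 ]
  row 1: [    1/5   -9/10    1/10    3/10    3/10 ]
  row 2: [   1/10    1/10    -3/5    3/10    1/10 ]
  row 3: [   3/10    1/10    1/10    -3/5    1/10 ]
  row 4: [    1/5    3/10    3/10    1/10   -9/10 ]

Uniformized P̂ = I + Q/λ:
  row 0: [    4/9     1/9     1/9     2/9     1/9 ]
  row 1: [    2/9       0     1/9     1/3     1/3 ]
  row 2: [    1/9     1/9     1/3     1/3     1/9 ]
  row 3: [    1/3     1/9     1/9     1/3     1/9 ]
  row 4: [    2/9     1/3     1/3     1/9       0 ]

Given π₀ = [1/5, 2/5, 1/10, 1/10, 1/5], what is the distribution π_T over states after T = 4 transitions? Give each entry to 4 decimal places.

π = [0.2985, 0.1263, 0.1796, 0.2719, 0.1238]

t=0: π = [0.2000, 0.4000, 0.1000, 0.1000, 0.2000]
t=1: π = [0.2667, 0.1111, 0.1778, 0.2667, 0.1778]
t=2: π = [0.2914, 0.1383, 0.1901, 0.2642, 0.1160]
t=3: π = [0.2952, 0.1215, 0.1791, 0.2752, 0.1289]
t=4: π = [0.2985, 0.1263, 0.1796, 0.2719, 0.1238]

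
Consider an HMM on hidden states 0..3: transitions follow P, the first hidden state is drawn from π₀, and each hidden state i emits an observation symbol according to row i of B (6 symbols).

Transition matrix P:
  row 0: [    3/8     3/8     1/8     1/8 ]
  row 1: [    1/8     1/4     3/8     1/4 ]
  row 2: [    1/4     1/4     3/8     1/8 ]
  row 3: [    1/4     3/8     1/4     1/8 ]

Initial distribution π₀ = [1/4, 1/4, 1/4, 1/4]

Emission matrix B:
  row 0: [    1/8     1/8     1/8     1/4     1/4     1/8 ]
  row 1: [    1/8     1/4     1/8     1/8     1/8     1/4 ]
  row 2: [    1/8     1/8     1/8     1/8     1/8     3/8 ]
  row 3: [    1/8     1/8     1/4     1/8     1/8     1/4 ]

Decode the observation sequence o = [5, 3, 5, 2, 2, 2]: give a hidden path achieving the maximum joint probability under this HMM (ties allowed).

path = [2, 0, 1, 3, 1, 3]

t=0: δ = [3.125e-02, 6.250e-02, 9.375e-02, 6.250e-02]  (obs o_0=5)
t=1: δ = [5.859e-03, 2.930e-03, 4.395e-03, 1.953e-03]  ψ = [2, 2, 2, 1]  (obs o_1=3)
t=2: δ = [2.747e-04, 5.493e-04, 6.180e-04, 1.831e-04]  ψ = [0, 0, 2, 0]  (obs o_2=5)
t=3: δ = [1.931e-05, 1.931e-05, 2.897e-05, 3.433e-05]  ψ = [2, 2, 2, 1]  (obs o_3=2)
t=4: δ = [1.073e-06, 1.609e-06, 1.358e-06, 1.207e-06]  ψ = [3, 3, 2, 1]  (obs o_4=2)
t=5: δ = [5.029e-08, 5.658e-08, 7.544e-08, 1.006e-07]  ψ = [0, 3, 1, 1]  (obs o_5=2)
backtrack: best end state = 3; path = [2, 0, 1, 3, 1, 3]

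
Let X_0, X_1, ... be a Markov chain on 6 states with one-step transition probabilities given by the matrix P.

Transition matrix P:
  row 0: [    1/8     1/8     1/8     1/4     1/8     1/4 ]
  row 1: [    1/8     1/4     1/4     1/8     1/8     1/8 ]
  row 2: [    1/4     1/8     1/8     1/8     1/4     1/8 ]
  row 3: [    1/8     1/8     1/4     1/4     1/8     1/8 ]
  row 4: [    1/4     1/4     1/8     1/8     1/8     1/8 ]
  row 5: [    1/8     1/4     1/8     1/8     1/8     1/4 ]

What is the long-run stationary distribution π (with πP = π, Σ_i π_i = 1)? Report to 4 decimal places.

π = [0.1644, 0.1875, 0.1692, 0.1663, 0.1462, 0.1663]

Balance equations π_j = Σ_i π_i·P[i][j]:
  π_0 = 1/8·π_0 + 1/8·π_1 + 1/4·π_2 + 1/8·π_3 + 1/4·π_4 + 1/8·π_5
  π_1 = 1/8·π_0 + 1/4·π_1 + 1/8·π_2 + 1/8·π_3 + 1/4·π_4 + 1/4·π_5
  π_2 = 1/8·π_0 + 1/4·π_1 + 1/8·π_2 + 1/4·π_3 + 1/8·π_4 + 1/8·π_5
  π_3 = 1/4·π_0 + 1/8·π_1 + 1/8·π_2 + 1/4·π_3 + 1/8·π_4 + 1/8·π_5
  π_4 = 1/8·π_0 + 1/8·π_1 + 1/4·π_2 + 1/8·π_3 + 1/8·π_4 + 1/8·π_5
  normalize: π_0 + π_1 + π_2 + π_3 + π_4 + π_5 = 1
Solving the linear system gives exactly π = [171/1040, 3/16, 11/65, 173/1040, 19/130, 173/1040].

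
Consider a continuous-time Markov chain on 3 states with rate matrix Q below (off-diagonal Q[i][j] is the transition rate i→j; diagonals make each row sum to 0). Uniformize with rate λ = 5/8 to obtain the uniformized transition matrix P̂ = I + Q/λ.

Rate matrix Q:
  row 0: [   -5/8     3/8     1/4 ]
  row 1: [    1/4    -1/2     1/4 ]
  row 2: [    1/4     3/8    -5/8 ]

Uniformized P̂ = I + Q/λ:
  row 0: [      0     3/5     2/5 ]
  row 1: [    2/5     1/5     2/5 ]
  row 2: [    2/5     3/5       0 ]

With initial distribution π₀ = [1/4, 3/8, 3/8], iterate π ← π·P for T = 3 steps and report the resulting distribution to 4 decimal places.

t=0: π = [0.2500, 0.3750, 0.3750]
t=1: π = [0.3000, 0.4500, 0.2500]
t=2: π = [0.2800, 0.4200, 0.3000]
t=3: π = [0.2880, 0.4320, 0.2800]

π = [0.2880, 0.4320, 0.2800]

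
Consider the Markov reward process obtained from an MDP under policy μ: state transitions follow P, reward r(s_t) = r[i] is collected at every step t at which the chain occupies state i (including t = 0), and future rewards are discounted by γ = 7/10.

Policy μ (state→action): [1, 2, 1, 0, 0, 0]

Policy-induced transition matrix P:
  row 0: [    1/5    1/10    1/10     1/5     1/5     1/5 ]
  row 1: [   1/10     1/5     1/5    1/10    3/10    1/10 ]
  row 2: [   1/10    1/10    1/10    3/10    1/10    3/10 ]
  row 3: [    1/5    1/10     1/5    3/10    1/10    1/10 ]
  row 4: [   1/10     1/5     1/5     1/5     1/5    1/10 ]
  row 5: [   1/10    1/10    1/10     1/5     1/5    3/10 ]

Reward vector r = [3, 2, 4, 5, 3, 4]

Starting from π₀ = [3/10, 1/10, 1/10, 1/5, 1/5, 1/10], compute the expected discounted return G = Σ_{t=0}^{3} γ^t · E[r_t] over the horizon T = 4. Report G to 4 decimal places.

G = 9.0815

t=0: π = [0.3000, 0.1000, 0.1000, 0.2000, 0.2000, 0.1000], E[r] = 3.5000, γ^t·E[r] = 3.500000, running G = 3.500000
t=1: π = [0.1500, 0.1300, 0.1500, 0.2200, 0.1800, 0.1700], E[r] = 3.6300, γ^t·E[r] = 2.541000, running G = 6.041000
t=2: π = [0.1370, 0.1310, 0.1530, 0.2240, 0.1760, 0.1790], E[r] = 3.6490, γ^t·E[r] = 1.788010, running G = 7.829010
t=3: π = [0.1361, 0.1307, 0.1531, 0.2246, 0.1754, 0.1801], E[r] = 3.6517, γ^t·E[r] = 1.252533, running G = 9.081543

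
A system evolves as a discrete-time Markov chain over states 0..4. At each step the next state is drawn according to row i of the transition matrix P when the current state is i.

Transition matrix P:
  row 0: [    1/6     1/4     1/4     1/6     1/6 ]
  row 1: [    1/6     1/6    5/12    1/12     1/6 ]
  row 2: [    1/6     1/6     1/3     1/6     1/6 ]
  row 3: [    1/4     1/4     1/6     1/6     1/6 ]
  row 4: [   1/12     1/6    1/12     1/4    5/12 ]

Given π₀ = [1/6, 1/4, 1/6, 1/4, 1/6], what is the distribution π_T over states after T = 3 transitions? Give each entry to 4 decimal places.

t=0: π = [0.1667, 0.2500, 0.1667, 0.2500, 0.1667]
t=1: π = [0.1736, 0.2014, 0.2569, 0.1597, 0.2083]
t=2: π = [0.1626, 0.1944, 0.2569, 0.1672, 0.2188]
t=3: π = [0.1624, 0.1942, 0.2534, 0.1687, 0.2214]

π = [0.1624, 0.1942, 0.2534, 0.1687, 0.2214]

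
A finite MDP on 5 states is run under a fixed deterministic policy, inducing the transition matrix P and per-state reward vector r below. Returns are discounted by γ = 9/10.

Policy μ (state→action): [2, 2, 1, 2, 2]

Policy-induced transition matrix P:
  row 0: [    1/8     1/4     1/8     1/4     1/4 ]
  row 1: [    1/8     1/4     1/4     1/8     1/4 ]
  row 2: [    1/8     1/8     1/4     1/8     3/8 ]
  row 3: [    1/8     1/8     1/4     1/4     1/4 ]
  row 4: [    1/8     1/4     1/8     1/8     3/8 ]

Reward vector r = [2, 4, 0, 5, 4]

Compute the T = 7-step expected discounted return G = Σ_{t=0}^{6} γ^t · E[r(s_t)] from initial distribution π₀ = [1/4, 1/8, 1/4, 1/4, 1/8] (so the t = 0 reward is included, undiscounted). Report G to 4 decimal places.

G = 15.9408

t=0: π = [0.2500, 0.1250, 0.2500, 0.2500, 0.1250], E[r] = 2.7500, γ^t·E[r] = 2.750000, running G = 2.750000
t=1: π = [0.1250, 0.1875, 0.2031, 0.1875, 0.2969], E[r] = 3.1250, γ^t·E[r] = 2.812500, running G = 5.562500
t=2: π = [0.1250, 0.2012, 0.1973, 0.1641, 0.3125], E[r] = 3.1250, γ^t·E[r] = 2.531250, running G = 8.093750
t=3: π = [0.1250, 0.2048, 0.1953, 0.1611, 0.3137], E[r] = 3.1299, γ^t·E[r] = 2.281685, running G = 10.375435
t=4: π = [0.1250, 0.2054, 0.1952, 0.1608, 0.3136], E[r] = 3.1301, γ^t·E[r] = 2.053676, running G = 12.429111
t=5: π = [0.1250, 0.2055, 0.1952, 0.1607, 0.3136], E[r] = 3.1300, γ^t·E[r] = 1.848255, running G = 14.277365
t=6: π = [0.1250, 0.2055, 0.1952, 0.1607, 0.3136], E[r] = 3.1300, γ^t·E[r] = 1.663418, running G = 15.940783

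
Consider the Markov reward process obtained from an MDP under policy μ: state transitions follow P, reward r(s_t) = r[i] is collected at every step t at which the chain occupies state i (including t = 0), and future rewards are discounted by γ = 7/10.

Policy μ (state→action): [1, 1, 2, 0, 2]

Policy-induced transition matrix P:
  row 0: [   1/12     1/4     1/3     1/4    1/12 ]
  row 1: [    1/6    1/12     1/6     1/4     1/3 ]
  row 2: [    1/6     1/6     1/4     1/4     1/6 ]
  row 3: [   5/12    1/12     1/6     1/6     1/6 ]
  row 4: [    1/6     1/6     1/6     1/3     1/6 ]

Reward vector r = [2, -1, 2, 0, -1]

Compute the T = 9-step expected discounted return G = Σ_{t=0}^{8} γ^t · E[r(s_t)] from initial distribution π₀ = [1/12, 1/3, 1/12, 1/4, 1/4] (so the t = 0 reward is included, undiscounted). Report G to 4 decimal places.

t=0: π = [0.0833, 0.3333, 0.0833, 0.2500, 0.2500], E[r] = -0.2500, γ^t·E[r] = -0.250000, running G = -0.250000
t=1: π = [0.2222, 0.1250, 0.1875, 0.2500, 0.2153], E[r] = 0.4792, γ^t·E[r] = 0.335417, running G = 0.085417
t=2: π = [0.2106, 0.1539, 0.2193, 0.2471, 0.1690], E[r] = 0.5370, γ^t·E[r] = 0.263148, running G = 0.348565
t=3: π = [0.2109, 0.1508, 0.2201, 0.2435, 0.1748], E[r] = 0.5363, γ^t·E[r] = 0.183956, running G = 0.532520
t=4: π = [0.2100, 0.1514, 0.2202, 0.2443, 0.1742], E[r] = 0.5346, γ^t·E[r] = 0.128364, running G = 0.660884
t=5: π = [0.2102, 0.1512, 0.2200, 0.2442, 0.1744], E[r] = 0.5349, γ^t·E[r] = 0.089900, running G = 0.750784
t=6: π = [0.2102, 0.1512, 0.2200, 0.2442, 0.1743], E[r] = 0.5349, γ^t·E[r] = 0.062927, running G = 0.813711
t=7: π = [0.2102, 0.1512, 0.2200, 0.2442, 0.1744], E[r] = 0.5349, γ^t·E[r] = 0.044049, running G = 0.857760
t=8: π = [0.2102, 0.1512, 0.2200, 0.2442, 0.1744], E[r] = 0.5349, γ^t·E[r] = 0.030834, running G = 0.888595

G = 0.8886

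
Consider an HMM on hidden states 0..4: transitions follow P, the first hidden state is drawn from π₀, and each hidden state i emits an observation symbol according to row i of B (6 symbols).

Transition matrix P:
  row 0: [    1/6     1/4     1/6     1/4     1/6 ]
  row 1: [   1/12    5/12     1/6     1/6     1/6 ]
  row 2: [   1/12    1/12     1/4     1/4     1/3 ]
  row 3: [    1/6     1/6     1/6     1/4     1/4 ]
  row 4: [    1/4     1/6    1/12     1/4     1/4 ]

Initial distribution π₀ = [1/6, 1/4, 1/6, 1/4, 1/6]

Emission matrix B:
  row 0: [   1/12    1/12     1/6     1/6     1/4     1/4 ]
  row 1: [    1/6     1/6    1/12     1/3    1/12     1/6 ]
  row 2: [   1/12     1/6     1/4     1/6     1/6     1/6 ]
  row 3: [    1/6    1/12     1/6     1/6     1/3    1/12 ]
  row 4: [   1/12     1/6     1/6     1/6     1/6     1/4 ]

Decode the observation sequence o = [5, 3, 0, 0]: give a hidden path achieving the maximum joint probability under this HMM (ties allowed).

path = [1, 1, 1, 1]

t=0: δ = [4.167e-02, 4.167e-02, 2.778e-02, 2.083e-02, 4.167e-02]  (obs o_0=5)
t=1: δ = [1.736e-03, 5.787e-03, 1.157e-03, 1.736e-03, 1.736e-03]  ψ = [4, 1, 0, 0, 4]  (obs o_1=3)
t=2: δ = [4.019e-05, 4.019e-04, 8.038e-05, 1.608e-04, 8.038e-05]  ψ = [1, 1, 1, 1, 1]  (obs o_2=0)
t=3: δ = [2.791e-06, 2.791e-05, 5.582e-06, 1.116e-05, 5.582e-06]  ψ = [1, 1, 1, 1, 1]  (obs o_3=0)
backtrack: best end state = 1; path = [1, 1, 1, 1]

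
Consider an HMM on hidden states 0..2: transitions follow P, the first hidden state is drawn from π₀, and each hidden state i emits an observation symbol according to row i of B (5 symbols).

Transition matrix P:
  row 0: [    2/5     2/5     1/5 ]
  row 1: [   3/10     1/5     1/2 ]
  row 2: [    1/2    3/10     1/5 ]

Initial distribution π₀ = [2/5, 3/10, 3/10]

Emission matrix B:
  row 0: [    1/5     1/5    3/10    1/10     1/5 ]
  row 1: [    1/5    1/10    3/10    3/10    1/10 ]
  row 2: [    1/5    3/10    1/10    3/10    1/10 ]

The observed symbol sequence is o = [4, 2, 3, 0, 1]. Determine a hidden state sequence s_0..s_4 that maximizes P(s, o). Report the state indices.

path = [0, 1, 2, 1, 2]

t=0: δ = [8.000e-02, 3.000e-02, 3.000e-02]  (obs o_0=4)
t=1: δ = [9.600e-03, 9.600e-03, 1.600e-03]  ψ = [0, 0, 0]  (obs o_1=2)
t=2: δ = [3.840e-04, 1.152e-03, 1.440e-03]  ψ = [0, 0, 1]  (obs o_2=3)
t=3: δ = [1.440e-04, 8.640e-05, 1.152e-04]  ψ = [2, 2, 1]  (obs o_3=0)
t=4: δ = [1.152e-05, 5.760e-06, 1.296e-05]  ψ = [0, 0, 1]  (obs o_4=1)
backtrack: best end state = 2; path = [0, 1, 2, 1, 2]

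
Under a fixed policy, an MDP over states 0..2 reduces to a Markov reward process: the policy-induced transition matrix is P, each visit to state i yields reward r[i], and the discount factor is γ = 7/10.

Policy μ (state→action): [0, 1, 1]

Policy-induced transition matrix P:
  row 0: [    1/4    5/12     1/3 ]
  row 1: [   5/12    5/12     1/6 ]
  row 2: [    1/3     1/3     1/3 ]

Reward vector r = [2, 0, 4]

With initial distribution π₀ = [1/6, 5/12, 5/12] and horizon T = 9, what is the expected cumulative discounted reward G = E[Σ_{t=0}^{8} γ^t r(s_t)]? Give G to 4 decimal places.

t=0: π = [0.1667, 0.4167, 0.4167], E[r] = 2.0000, γ^t·E[r] = 2.000000, running G = 2.000000
t=1: π = [0.3542, 0.3819, 0.2639], E[r] = 1.7639, γ^t·E[r] = 1.234722, running G = 3.234722
t=2: π = [0.3356, 0.3947, 0.2697], E[r] = 1.7500, γ^t·E[r] = 0.857500, running G = 4.092222
t=3: π = [0.3383, 0.3942, 0.2676], E[r] = 1.7467, γ^t·E[r] = 0.599125, running G = 4.691347
t=4: π = [0.3380, 0.3944, 0.2676], E[r] = 1.7465, γ^t·E[r] = 0.419341, running G = 5.110689
t=5: π = [0.3380, 0.3944, 0.2676], E[r] = 1.7465, γ^t·E[r] = 0.293531, running G = 5.404220
t=6: π = [0.3380, 0.3944, 0.2676], E[r] = 1.7465, γ^t·E[r] = 0.205472, running G = 5.609692
t=7: π = [0.3380, 0.3944, 0.2676], E[r] = 1.7465, γ^t·E[r] = 0.143830, running G = 5.753522
t=8: π = [0.3380, 0.3944, 0.2676], E[r] = 1.7465, γ^t·E[r] = 0.100681, running G = 5.854203

G = 5.8542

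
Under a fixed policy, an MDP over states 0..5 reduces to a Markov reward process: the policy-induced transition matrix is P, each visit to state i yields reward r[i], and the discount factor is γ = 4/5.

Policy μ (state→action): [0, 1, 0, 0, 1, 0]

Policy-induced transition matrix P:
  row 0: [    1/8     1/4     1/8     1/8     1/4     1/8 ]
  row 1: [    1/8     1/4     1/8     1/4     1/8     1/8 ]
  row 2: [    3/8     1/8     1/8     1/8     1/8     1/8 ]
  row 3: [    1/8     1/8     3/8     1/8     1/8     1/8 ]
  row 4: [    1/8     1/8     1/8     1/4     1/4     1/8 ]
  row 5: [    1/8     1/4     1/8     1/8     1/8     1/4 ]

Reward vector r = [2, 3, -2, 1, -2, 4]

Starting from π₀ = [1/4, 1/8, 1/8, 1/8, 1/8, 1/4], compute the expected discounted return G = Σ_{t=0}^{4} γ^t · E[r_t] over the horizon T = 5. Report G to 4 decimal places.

t=0: π = [0.2500, 0.1250, 0.1250, 0.1250, 0.1250, 0.2500], E[r] = 1.5000, γ^t·E[r] = 1.500000, running G = 1.500000
t=1: π = [0.1563, 0.2031, 0.1563, 0.1563, 0.1719, 0.1563], E[r] = 1.0469, γ^t·E[r] = 0.837500, running G = 2.337500
t=2: π = [0.1641, 0.1895, 0.1641, 0.1719, 0.1660, 0.1445], E[r] = 0.9863, γ^t·E[r] = 0.631250, running G = 2.968750
t=3: π = [0.1660, 0.1873, 0.1680, 0.1694, 0.1663, 0.1431], E[r] = 0.9670, γ^t·E[r] = 0.495125, running G = 3.463875
t=4: π = [0.1670, 0.1870, 0.1674, 0.1692, 0.1665, 0.1429], E[r] = 0.9680, γ^t·E[r] = 0.396513, running G = 3.860388

G = 3.8604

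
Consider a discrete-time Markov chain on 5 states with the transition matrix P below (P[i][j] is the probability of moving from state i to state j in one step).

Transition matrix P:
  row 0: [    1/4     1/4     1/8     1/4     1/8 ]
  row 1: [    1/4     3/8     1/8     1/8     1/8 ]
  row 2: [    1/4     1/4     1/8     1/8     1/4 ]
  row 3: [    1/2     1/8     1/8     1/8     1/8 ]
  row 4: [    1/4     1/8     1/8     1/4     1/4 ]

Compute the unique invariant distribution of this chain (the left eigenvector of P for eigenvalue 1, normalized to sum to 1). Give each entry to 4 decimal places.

π = [0.2955, 0.2368, 0.1250, 0.1820, 0.1607]

Balance equations π_j = Σ_i π_i·P[i][j]:
  π_0 = 1/4·π_0 + 1/4·π_1 + 1/4·π_2 + 1/2·π_3 + 1/4·π_4
  π_1 = 1/4·π_0 + 3/8·π_1 + 1/4·π_2 + 1/8·π_3 + 1/8·π_4
  π_2 = 1/8·π_0 + 1/8·π_1 + 1/8·π_2 + 1/8·π_3 + 1/8·π_4
  π_3 = 1/4·π_0 + 1/8·π_1 + 1/8·π_2 + 1/8·π_3 + 1/4·π_4
  normalize: π_0 + π_1 + π_2 + π_3 + π_4 = 1
Solving the linear system gives exactly π = [513/1736, 411/1736, 1/8, 79/434, 9/56].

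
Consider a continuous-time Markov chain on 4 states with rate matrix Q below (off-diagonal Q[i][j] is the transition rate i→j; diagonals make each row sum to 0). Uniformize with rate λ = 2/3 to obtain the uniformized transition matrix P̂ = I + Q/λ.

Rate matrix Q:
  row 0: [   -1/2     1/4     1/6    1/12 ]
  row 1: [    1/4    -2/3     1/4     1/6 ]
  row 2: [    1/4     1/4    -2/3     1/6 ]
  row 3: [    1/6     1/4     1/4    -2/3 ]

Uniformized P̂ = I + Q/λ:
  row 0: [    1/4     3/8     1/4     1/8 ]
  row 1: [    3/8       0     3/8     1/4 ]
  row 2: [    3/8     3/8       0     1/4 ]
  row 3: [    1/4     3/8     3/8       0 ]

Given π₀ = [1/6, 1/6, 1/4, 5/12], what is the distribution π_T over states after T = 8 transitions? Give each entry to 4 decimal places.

t=0: π = [0.1667, 0.1667, 0.2500, 0.4167]
t=1: π = [0.3021, 0.3125, 0.2604, 0.1250]
t=2: π = [0.3216, 0.2578, 0.2396, 0.1810]
t=3: π = [0.3122, 0.2783, 0.2450, 0.1646]
t=4: π = [0.3154, 0.2706, 0.2441, 0.1698]
t=5: π = [0.3143, 0.2735, 0.2440, 0.1681]
t=6: π = [0.3147, 0.2724, 0.2442, 0.1687]
t=7: π = [0.3146, 0.2728, 0.2441, 0.1685]
t=8: π = [0.3146, 0.2727, 0.2441, 0.1686]

π = [0.3146, 0.2727, 0.2441, 0.1686]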